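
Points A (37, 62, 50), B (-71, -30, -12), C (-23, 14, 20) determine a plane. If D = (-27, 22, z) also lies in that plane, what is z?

34

Coplanarity requires AB · (AC × AD) = 0.
AB = (-108, -92, -62), AC = (-60, -48, -30); the triple product is linear in z with coefficient -336 and constant term 11424.
Setting it to zero: z = 34.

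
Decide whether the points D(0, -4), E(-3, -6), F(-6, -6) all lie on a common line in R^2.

No

DE = (-3, -2), DF = (-6, -2).
If collinear, DF would be a scalar multiple of DE. But (-3)·(-2) ≠ (-2)·(-6) (difference -6), so they are not parallel; the points are not collinear.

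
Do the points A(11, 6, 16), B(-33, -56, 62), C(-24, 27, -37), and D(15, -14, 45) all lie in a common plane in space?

No

A normal to the plane through A, B, C is n = AB × AC = (2320, -3942, -3094).
The plane has equation n·P = -47636. For D: n·D = -49242.
-49242 ≠ -47636, so D is off the plane.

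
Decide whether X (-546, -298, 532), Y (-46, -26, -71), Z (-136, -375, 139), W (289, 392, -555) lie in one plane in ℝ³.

No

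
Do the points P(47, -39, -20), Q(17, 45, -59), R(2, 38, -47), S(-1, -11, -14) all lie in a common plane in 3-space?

Yes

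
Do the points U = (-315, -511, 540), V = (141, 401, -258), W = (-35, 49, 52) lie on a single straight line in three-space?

No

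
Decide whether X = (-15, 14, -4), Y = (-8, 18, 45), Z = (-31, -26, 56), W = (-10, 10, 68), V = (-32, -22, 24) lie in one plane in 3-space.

No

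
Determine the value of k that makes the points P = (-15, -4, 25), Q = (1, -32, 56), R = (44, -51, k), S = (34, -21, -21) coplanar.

24

The points are coplanar iff PQ · (PR × PS) = 0.
Expanding, this is linear in k: (-1100)k + (26400) = 0.
So k = 24.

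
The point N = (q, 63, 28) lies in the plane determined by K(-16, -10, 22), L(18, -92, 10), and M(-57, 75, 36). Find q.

-29

A normal to the plane is n = KL × KM = (-128, 16, -472).
N lies in the plane iff n · KN = 0.
This gives (-128)q + (-3712) = 0, so q = -29.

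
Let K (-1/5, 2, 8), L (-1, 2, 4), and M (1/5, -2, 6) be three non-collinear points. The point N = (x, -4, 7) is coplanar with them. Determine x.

4/5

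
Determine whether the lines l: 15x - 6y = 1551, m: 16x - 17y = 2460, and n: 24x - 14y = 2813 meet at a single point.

No

Lines aᵢx + bᵢy = cᵢ with pairwise distinct directions are concurrent exactly when det[aᵢ bᵢ cᵢ] = 0.
Here the determinant is 477.
Nonzero, so no common point exists.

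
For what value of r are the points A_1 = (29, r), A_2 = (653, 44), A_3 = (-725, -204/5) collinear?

Collinearity: (A_1 − A_2) must be parallel to (A_3 − A_2) = (-1378, -424/5).
Cross-multiplying the components: (r − 44)·(-1378) = (-624)·(-424/5).
Solving gives r = 28/5.

28/5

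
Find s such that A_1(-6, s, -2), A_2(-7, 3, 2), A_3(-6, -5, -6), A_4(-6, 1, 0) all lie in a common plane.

-1

The points are coplanar iff A_1A_2 · (A_1A_3 × A_1A_4) = 0.
Expanding, this is linear in s: (6)s + (6) = 0.
So s = -1.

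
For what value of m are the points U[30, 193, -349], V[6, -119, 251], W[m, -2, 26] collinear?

Collinearity requires UV × UW = 0; each component is linear in m.
The y-component gives (600)m + (-9000) = 0, so m = 15.
The remaining components then also vanish.

15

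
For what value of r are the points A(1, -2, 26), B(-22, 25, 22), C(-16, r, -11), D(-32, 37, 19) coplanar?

The points are coplanar iff AB · (AC × AD) = 0.
Expanding, this is linear in r: (29)r + (-725) = 0.
So r = 25.

25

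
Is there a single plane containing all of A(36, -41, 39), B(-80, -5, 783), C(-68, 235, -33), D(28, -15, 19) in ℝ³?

With A as base: AB = (-116, 36, 744), AC = (-104, 276, -72), AD = (-8, 26, -20).
AC × AD = (-3648, -1504, -496).
AB · (AC × AD) = 0.
The scalar triple product vanishes, so the four points are coplanar.

Yes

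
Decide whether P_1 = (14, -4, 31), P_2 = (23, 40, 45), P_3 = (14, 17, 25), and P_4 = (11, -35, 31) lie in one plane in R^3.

Yes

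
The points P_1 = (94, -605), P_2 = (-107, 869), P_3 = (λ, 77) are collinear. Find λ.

1

Collinearity: (P_3 − P_1) must be parallel to (P_2 − P_1) = (-201, 1474).
Cross-multiplying the components: (λ − 94)·(1474) = (682)·(-201).
Solving gives λ = 1.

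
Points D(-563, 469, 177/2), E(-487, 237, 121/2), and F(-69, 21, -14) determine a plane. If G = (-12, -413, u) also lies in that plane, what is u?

-109/2

Coplanarity requires DE · (DF × DG) = 0.
DE = (76, -232, -28), DF = (494, -448, -205/2); the triple product is linear in u with coefficient 80560 and constant term 4390520.
Setting it to zero: u = -109/2.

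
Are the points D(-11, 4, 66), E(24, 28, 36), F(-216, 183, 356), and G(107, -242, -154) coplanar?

No

The four points are coplanar iff the 3×3 determinant with rows DE, DF, DG is zero.
Rows: (35, 24, -30), (-205, 179, 290), (118, -246, -220).
Expanding along the first row: (35)(31960) − (24)(10880) + (-30)(29308) = -21760.
Nonzero ⇒ not coplanar.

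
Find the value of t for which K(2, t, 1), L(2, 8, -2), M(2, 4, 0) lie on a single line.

2

Collinearity requires KL × KM = 0; each component is linear in t.
The x-component gives (-2)t + (4) = 0, so t = 2.
The remaining components then also vanish.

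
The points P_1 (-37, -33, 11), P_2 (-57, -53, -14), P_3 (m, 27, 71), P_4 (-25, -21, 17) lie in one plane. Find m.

Coplanarity ⇔ det[P_1P_2; P_1P_3; P_1P_4] = 0.
Expanding, this is linear in m: (-180)m + (4140) = 0.
So m = 23.

23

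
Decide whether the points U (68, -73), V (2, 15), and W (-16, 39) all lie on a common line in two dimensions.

Yes

UV = (-66, 88), UW = (-84, 112).
Checking proportionality: UW = 14/11·UV, so the vectors are parallel and the points are collinear.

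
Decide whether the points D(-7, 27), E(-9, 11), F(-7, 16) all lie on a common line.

DE = (-2, -16), DF = (0, -11).
det[DE; DF] = (-2)(-11) − (-16)(0) = 22.
The determinant is nonzero, so they are not collinear.

No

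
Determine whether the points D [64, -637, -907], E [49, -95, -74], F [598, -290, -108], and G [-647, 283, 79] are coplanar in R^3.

A normal to the plane through D, E, F is n = DE × DF = (144007, 456807, -294633).
The plane has equation n·P = -14537480. For G: n·G = 12827845.
12827845 ≠ -14537480, so G is off the plane.

No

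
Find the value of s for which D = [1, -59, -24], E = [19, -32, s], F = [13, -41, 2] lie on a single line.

Collinearity requires DE × DF = 0; each component is linear in s.
The x-component gives (-18)s + (270) = 0, so s = 15.
The remaining components then also vanish.

15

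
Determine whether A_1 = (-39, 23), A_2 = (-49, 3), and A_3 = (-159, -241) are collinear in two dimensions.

No

A_1A_2 = (-10, -20), A_1A_3 = (-120, -264).
Twice the signed area of △A_1A_2A_3 is (-10)(-264) − (-20)(-120) = 240.
The area is nonzero, so the three points are not collinear.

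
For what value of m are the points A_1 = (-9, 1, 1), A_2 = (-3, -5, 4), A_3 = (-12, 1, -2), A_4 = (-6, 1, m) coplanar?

4

Normal to plane A_1A_2A_3: n = (18, 9, -18); plane equation n·P = -171.
Requiring n·A_4 = -171: (-18)m + (-99) = -171.
So m = 4.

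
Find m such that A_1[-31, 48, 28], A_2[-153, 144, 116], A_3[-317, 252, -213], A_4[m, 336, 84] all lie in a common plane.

-410

Normal to plane A_1A_2A_3: n = (-41088, -54570, 2568); plane equation n·P = -1273728.
Requiring n·A_4 = -1273728: (-41088)m + (-18119808) = -1273728.
So m = -410.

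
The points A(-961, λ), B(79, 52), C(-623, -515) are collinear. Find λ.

-788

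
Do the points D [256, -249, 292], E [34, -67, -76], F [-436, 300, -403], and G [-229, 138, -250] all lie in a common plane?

Yes

With D as base: DE = (-222, 182, -368), DF = (-692, 549, -695), DG = (-485, 387, -542).
DF × DG = (-28593, -37989, -1539).
DE · (DF × DG) = 0.
The scalar triple product vanishes, so the four points are coplanar.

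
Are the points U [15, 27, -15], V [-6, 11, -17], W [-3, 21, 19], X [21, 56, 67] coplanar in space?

The four points are coplanar iff the 3×3 determinant with rows UV, UW, UX is zero.
Rows: (-21, -16, -2), (-18, -6, 34), (6, 29, 82).
Expanding along the first row: (-21)(-1478) − (-16)(-1680) + (-2)(-486) = 5130.
Nonzero ⇒ not coplanar.

No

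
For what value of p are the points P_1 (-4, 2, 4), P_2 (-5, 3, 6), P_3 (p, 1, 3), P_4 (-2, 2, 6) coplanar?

Normal to plane P_1P_2P_4: n = (2, 6, -2); plane equation n·P = -4.
Requiring n·P_3 = -4: (2)p + (0) = -4.
So p = -2.

-2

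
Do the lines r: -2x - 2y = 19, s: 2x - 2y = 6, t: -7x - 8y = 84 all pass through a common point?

No

Intersecting r and s: solving the 2×2 system gives (x, y) = (-13/4, -25/4).
Substitute into t: (-7)(-13/4) + (-8)(-25/4) = 291/4.
But t requires 84 ≠ 291/4, so the three lines have no common point.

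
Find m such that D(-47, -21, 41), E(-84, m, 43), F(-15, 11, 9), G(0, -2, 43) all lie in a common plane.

Coplanarity ⇔ det[DE; DF; DG] = 0.
Expanding, this is linear in m: (-1568)m + (-59584) = 0.
So m = -38.

-38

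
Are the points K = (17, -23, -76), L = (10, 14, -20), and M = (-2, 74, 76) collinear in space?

KL = (-7, 37, 56), KM = (-19, 97, 152).
KL × KM = (192, 0, 24).
The cross product is nonzero, so the points do not lie on one line.

No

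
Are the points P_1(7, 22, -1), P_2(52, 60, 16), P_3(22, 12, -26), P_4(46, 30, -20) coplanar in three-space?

Yes

A normal to the plane through P_1, P_2, P_3 is n = P_1P_2 × P_1P_3 = (-780, 1380, -1020).
The plane has equation n·P = 25920. For P_4: n·P_4 = 25920.
Equal, so P_4 lies in the plane and all four are coplanar.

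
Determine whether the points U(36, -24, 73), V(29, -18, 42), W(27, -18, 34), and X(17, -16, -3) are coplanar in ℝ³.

No

With U as base: UV = (-7, 6, -31), UW = (-9, 6, -39), UX = (-19, 8, -76).
UW × UX = (-144, 57, 42).
UV · (UW × UX) = 48.
Since 48 ≠ 0, the four points are not coplanar.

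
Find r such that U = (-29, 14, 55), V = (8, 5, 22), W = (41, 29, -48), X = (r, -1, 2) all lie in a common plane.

31

The points are coplanar iff UV · (UW × UX) = 0.
Expanding, this is linear in r: (1422)r + (-44082) = 0.
So r = 31.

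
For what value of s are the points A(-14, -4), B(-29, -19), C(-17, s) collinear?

The three points are collinear iff det[AB; AC] = 0.
This determinant is linear in s: (-15)s + (-105) = 0, so s = -7.

-7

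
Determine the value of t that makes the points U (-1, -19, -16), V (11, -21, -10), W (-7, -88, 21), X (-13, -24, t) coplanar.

-18

The points are coplanar iff UV · (UW × UX) = 0.
Expanding, this is linear in t: (-840)t + (-15120) = 0.
So t = -18.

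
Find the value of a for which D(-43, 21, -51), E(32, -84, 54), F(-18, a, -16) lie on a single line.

Collinearity requires DE × DF = 0; each component is linear in a.
The x-component gives (-105)a + (-1470) = 0, so a = -14.
The remaining components then also vanish.

-14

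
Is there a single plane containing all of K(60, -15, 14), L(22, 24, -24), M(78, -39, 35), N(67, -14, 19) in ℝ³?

No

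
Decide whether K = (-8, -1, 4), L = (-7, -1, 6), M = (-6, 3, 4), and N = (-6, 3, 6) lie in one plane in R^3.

A normal to the plane through K, L, M is n = KL × KM = (-8, 4, 4).
The plane has equation n·P = 76. For N: n·N = 84.
84 ≠ 76, so N is off the plane.

No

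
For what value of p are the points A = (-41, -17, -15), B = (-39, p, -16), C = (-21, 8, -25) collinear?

-29/2

Direction AC = (20, 25, -10). From the x-coordinate of B, the parameter along the line is τ = (-39 − (-41))/20 = 1/10.
Then p = (-17) + 1/10·(25) = -29/2.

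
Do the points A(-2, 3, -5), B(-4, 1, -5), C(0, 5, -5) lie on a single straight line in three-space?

AB = (-2, -2, 0), AC = (2, 2, 0).
AB × AC = (0, 0, 0).
The cross product vanishes, so the three points are collinear.

Yes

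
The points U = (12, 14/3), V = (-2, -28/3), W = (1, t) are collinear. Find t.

-19/3

Collinearity: (W − U) must be parallel to (V − U) = (-14, -14).
Cross-multiplying the components: (t − 14/3)·(-14) = (-11)·(-14).
Solving gives t = -19/3.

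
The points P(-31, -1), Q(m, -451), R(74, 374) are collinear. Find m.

The three points are collinear iff det[PQ; PR] = 0.
This determinant is linear in m: (375)m + (58875) = 0, so m = -157.

-157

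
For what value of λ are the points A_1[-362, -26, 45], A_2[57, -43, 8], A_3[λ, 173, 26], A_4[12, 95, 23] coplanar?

51

Normal to plane A_1A_2A_4: n = (4851, -4620, 57057); plane equation n·P = 931623.
Requiring n·A_3 = 931623: (4851)λ + (684222) = 931623.
So λ = 51.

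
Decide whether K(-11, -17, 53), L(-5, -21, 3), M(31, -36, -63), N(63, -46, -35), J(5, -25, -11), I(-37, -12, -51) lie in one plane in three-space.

Yes

The plane through K, L, M has normal n = KL × KM = (-486, -1404, 54) and equation n·P = 32076.
Checking the remaining points: n·N = 32076, n·J = 32076, n·I = 32076.
All equal 32076, so all 6 points lie in one plane.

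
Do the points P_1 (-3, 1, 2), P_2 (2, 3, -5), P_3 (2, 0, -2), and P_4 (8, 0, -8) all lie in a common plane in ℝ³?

The four points are coplanar iff the 3×3 determinant with rows P_1P_2, P_1P_3, P_1P_4 is zero.
Rows: (5, 2, -7), (5, -1, -4), (11, -1, -10).
Expanding along the first row: (5)(6) − (2)(-6) + (-7)(6) = 0.
Zero determinant ⇒ coplanar.

Yes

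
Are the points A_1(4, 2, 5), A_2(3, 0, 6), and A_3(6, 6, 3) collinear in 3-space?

Yes

A_1A_2 = (-1, -2, 1), A_1A_3 = (2, 4, -2).
Each component of A_1A_3 is -2 times the corresponding component of A_1A_2, so A_1A_3 = -2·A_1A_2 and the points are collinear.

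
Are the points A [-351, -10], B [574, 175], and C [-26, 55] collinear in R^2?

Yes

AB = (925, 185), AC = (325, 65).
det[AB; AC] = (925)(65) − (185)(325) = 0.
The determinant is zero, so the points are collinear.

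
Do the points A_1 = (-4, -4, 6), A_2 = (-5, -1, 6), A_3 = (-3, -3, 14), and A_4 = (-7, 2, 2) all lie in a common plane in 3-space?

No

With A_1 as base: A_1A_2 = (-1, 3, 0), A_1A_3 = (1, 1, 8), A_1A_4 = (-3, 6, -4).
A_1A_3 × A_1A_4 = (-52, -20, 9).
A_1A_2 · (A_1A_3 × A_1A_4) = -8.
Since -8 ≠ 0, the four points are not coplanar.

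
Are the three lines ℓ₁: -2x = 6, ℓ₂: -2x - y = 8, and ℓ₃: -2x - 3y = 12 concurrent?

Yes

Intersecting ℓ₁ and ℓ₂: solving the 2×2 system gives (x, y) = (-3, -2).
Substitute into ℓ₃: (-2)(-3) + (-3)(-2) = 12.
This equals 12, so (-3, -2) lies on all three lines and they are concurrent.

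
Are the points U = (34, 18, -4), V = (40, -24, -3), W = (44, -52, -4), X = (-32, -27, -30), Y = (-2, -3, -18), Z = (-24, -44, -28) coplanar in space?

No

The plane through U, V, W has normal n = UV × UW = (70, 10, 0) and equation n·P = 2560.
Checking the remaining points: n·X = -2510, n·Y = -170, n·Z = -2120.
Since n·X = -2510 ≠ 2560, X is off the plane and the points are not all coplanar.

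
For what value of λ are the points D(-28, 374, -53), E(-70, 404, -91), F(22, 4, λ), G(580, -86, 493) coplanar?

The points are coplanar iff DE · (DF × DG) = 0.
Expanding, this is linear in λ: (-1080)λ + (-65880) = 0.
So λ = -61.

-61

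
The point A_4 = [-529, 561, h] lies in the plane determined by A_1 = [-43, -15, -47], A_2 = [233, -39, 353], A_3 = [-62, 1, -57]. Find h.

-99

The plane through A_1, A_2, A_3 has equation −6160x − 4840y + 3960z = 151360.
Substituting A_4: (3960)h + (543400) = 151360, so h = -99.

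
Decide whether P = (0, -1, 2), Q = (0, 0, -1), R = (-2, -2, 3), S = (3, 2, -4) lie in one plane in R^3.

The four points are coplanar iff the 3×3 determinant with rows PQ, PR, PS is zero.
Rows: (0, 1, -3), (-2, -1, 1), (3, 3, -6).
Expanding along the first row: (0)(3) − (1)(9) + (-3)(-3) = 0.
Zero determinant ⇒ coplanar.

Yes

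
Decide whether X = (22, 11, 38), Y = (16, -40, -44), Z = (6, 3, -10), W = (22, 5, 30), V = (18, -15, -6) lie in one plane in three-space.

The plane through X, Y, Z has normal n = XY × XZ = (1792, 1024, -768) and equation n·P = 21504.
Checking the remaining points: n·W = 21504, n·V = 21504.
All equal 21504, so all 5 points lie in one plane.

Yes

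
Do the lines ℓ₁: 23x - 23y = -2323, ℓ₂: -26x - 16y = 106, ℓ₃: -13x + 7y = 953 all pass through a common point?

Yes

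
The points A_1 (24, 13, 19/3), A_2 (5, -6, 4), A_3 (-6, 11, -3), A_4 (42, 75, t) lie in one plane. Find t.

The points are coplanar iff A_1A_2 · (A_1A_3 × A_1A_4) = 0.
Expanding, this is linear in t: (-532)t + (-532/3) = 0.
So t = -1/3.

-1/3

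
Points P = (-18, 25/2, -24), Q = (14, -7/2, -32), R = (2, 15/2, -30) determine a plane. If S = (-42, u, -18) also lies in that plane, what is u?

49/2

Coplanarity requires PQ · (PR × PS) = 0.
PQ = (32, -16, -8), PR = (20, -5, -6); the triple product is linear in u with coefficient 32 and constant term -784.
Setting it to zero: u = 49/2.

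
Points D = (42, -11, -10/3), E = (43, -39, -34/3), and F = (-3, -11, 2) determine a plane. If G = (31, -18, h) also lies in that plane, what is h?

The plane through D, E, F has equation −(448/3)x + (1064/3)y − 1260z = -17920/3.
Substituting G: (-1260)h + (-33040/3) = -17920/3, so h = -4.

-4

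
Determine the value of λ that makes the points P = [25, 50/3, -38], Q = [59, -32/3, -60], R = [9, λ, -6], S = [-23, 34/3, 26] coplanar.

Normal to plane PQS: n = (-5600/3, -1120, -4480/3); plane equation n·X = -25760/3.
Requiring n·R = -25760/3: (-1120)λ + (-7840) = -25760/3.
So λ = 2/3.

2/3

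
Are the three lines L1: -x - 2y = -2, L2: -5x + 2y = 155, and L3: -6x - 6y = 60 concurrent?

Intersecting L1 and L2: solving the 2×2 system gives (x, y) = (-51/2, 55/4).
Substitute into L3: (-6)(-51/2) + (-6)(55/4) = 141/2.
But L3 requires 60 ≠ 141/2, so the three lines have no common point.

No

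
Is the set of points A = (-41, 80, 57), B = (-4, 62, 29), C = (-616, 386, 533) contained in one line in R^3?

No

AB = (37, -18, -28), AC = (-575, 306, 476).
Comparing components 3 and 1: (-28)(-575) − (37)(476) = -1512 ≠ 0, so AB and AC are not parallel and the points are not collinear.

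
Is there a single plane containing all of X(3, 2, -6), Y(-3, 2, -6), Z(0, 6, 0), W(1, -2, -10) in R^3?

No

The four points are coplanar iff the 3×3 determinant with rows XY, XZ, XW is zero.
Rows: (-6, 0, 0), (-3, 4, 6), (-2, -4, -4).
Expanding along the first row: (-6)(8) − (0)(24) + (0)(20) = -48.
Nonzero ⇒ not coplanar.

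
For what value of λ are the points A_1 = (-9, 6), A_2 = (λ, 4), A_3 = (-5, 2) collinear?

Collinearity: (A_2 − A_1) must be parallel to (A_3 − A_1) = (4, -4).
Cross-multiplying the components: (λ − (-9))·(-4) = (-2)·(4).
Solving gives λ = -7.

-7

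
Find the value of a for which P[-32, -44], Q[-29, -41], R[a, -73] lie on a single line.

The three points are collinear iff det[PQ; PR] = 0.
This determinant is linear in a: (-3)a + (-183) = 0, so a = -61.

-61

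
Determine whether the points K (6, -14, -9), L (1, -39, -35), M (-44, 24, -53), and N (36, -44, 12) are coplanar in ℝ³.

Yes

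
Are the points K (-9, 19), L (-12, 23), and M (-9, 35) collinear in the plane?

No

KL = (-3, 4), KM = (0, 16).
If collinear, KM would be a scalar multiple of KL. But (-3)·(16) ≠ (4)·(0) (difference -48), so they are not parallel; the points are not collinear.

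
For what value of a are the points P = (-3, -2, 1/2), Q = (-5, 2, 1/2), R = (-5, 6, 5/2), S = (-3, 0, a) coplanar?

3/2

Normal to plane PQR: n = (8, 4, -8); plane equation n·X = -36.
Requiring n·S = -36: (-8)a + (-24) = -36.
So a = 3/2.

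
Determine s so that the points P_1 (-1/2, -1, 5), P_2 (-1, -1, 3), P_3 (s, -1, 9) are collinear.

Collinearity requires P_1P_2 × P_1P_3 = 0; each component is linear in s.
The y-component gives (-2)s + (1) = 0, so s = 1/2.
The remaining components then also vanish.

1/2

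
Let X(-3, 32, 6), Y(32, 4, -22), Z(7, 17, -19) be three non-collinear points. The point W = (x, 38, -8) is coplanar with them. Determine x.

Coplanarity requires XY · (XZ × XW) = 0.
XY = (35, -28, -28), XZ = (10, -15, -25); the triple product is linear in x with coefficient 280 and constant term 7840.
Setting it to zero: x = -28.

-28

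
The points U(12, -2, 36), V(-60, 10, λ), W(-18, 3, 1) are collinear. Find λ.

Collinearity requires UV × UW = 0; each component is linear in λ.
The x-component gives (-5)λ + (-240) = 0, so λ = -48.
The remaining components then also vanish.

-48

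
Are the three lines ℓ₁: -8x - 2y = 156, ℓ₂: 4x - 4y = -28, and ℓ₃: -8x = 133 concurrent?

No

Intersecting ℓ₁ and ℓ₂: solving the 2×2 system gives (x, y) = (-17, -10).
Substitute into ℓ₃: (-8)(-17) + (0)(-10) = 136.
But ℓ₃ requires 133 ≠ 136, so the three lines have no common point.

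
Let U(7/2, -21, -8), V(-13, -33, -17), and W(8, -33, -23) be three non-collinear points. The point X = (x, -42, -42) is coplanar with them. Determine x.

Coplanarity requires UV · (UW × UX) = 0.
UV = (-33/2, -12, -9), UW = (9/2, -12, -15); the triple product is linear in x with coefficient 72 and constant term -2772.
Setting it to zero: x = 77/2.

77/2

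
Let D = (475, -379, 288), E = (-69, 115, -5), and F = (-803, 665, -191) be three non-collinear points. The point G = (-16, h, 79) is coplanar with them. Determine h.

36

Coplanarity requires DE · (DF × DG) = 0.
DE = (-544, 494, -293), DF = (-1278, 1044, -479); the triple product is linear in h with coefficient 113878 and constant term -4099608.
Setting it to zero: h = 36.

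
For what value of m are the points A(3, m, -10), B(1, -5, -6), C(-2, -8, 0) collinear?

-3

Collinearity requires AB × AC = 0; each component is linear in m.
The x-component gives (-6)m + (-18) = 0, so m = -3.
The remaining components then also vanish.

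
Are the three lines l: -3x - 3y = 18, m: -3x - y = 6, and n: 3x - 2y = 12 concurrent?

Yes

Intersecting l and m: solving the 2×2 system gives (x, y) = (0, -6).
Substitute into n: (3)(0) + (-2)(-6) = 12.
This equals 12, so (0, -6) lies on all three lines and they are concurrent.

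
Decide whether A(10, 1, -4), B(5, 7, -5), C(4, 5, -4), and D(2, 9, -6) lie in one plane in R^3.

No

A normal to the plane through A, B, C is n = AB × AC = (4, 6, 16).
The plane has equation n·P = -18. For D: n·D = -34.
-34 ≠ -18, so D is off the plane.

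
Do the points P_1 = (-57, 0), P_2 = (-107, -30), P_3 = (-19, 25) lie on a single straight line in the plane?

No

P_1P_2 = (-50, -30), P_1P_3 = (38, 25).
det[P_1P_2; P_1P_3] = (-50)(25) − (-30)(38) = -110.
The determinant is nonzero, so they are not collinear.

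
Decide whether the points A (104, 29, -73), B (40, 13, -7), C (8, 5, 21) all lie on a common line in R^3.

AB = (-64, -16, 66), AC = (-96, -24, 94).
AB × AC = (80, -320, 0).
The cross product is nonzero, so the points do not lie on one line.

No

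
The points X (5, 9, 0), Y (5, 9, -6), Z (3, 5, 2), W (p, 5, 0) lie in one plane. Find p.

3

Normal to plane XYZ: n = (-24, 12, 0); plane equation n·P = -12.
Requiring n·W = -12: (-24)p + (60) = -12.
So p = 3.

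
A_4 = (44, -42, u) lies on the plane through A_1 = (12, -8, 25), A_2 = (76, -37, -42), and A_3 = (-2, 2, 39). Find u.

-5

Coplanarity requires A_1A_2 · (A_1A_3 × A_1A_4) = 0.
A_1A_2 = (64, -29, -67), A_1A_3 = (-14, 10, 14); the triple product is linear in u with coefficient 234 and constant term 1170.
Setting it to zero: u = -5.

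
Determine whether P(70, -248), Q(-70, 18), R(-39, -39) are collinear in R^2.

No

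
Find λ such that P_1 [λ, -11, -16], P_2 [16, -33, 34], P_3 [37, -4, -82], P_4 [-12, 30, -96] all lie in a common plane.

9

Coplanarity ⇔ det[P_1P_2; P_1P_3; P_1P_4] = 0.
Expanding, this is linear in λ: (-3538)λ + (31842) = 0.
So λ = 9.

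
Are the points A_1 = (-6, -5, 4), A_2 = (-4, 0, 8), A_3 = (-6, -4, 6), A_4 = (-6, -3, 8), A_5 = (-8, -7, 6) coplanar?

Yes

The plane through A_1, A_2, A_3 has normal n = A_1A_2 × A_1A_3 = (6, -4, 2) and equation n·P = -8.
Checking the remaining points: n·A_4 = -8, n·A_5 = -8.
All equal -8, so all 5 points lie in one plane.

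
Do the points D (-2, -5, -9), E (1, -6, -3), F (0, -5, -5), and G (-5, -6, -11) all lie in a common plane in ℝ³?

No

A normal to the plane through D, E, F is n = DE × DF = (-4, 0, 2).
The plane has equation n·P = -10. For G: n·G = -2.
-2 ≠ -10, so G is off the plane.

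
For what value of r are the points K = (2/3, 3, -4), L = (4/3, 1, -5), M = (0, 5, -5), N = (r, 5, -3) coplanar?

0

Normal to plane KLM: n = (4, 4/3, 0); plane equation n·P = 20/3.
Requiring n·N = 20/3: (4)r + (20/3) = 20/3.
So r = 0.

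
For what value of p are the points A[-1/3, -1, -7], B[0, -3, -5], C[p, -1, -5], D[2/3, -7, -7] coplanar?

-1/3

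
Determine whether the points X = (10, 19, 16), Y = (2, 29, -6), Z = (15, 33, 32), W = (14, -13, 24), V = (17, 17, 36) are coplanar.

The plane through X, Y, Z has normal n = XY × XZ = (468, 18, -162) and equation n·P = 2430.
Checking the remaining points: n·W = 2430, n·V = 2430.
All equal 2430, so all 5 points lie in one plane.

Yes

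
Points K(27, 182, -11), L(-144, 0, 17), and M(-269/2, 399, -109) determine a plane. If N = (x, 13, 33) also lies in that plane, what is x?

The plane through K, L, M has equation 11760x − 21280y − 66500z = -2823940.
Substituting N: (11760)x + (-2471140) = -2823940, so x = -30.

-30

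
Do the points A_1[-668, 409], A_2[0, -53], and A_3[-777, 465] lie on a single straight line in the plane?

A_1A_2 = (668, -462), A_1A_3 = (-109, 56).
If collinear, A_1A_3 would be a scalar multiple of A_1A_2. But (668)·(56) ≠ (-462)·(-109) (difference -12950), so they are not parallel; the points are not collinear.

No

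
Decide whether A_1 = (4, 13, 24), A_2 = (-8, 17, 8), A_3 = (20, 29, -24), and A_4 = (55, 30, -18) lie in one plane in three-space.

No

The four points are coplanar iff the 3×3 determinant with rows A_1A_2, A_1A_3, A_1A_4 is zero.
Rows: (-12, 4, -16), (16, 16, -48), (51, 17, -42).
Expanding along the first row: (-12)(144) − (4)(1776) + (-16)(-544) = -128.
Nonzero ⇒ not coplanar.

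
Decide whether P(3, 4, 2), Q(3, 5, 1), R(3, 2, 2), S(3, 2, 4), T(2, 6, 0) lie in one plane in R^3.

No

The plane through P, Q, R has normal n = PQ × PR = (-2, 0, 0) and equation n·X = -6.
Checking the remaining points: n·S = -6, n·T = -4.
Since n·T = -4 ≠ -6, T is off the plane and the points are not all coplanar.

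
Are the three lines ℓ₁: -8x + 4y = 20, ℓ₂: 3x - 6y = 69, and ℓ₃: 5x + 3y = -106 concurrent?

Intersecting ℓ₁ and ℓ₂: solving the 2×2 system gives (x, y) = (-11, -17).
Substitute into ℓ₃: (5)(-11) + (3)(-17) = -106.
This equals -106, so (-11, -17) lies on all three lines and they are concurrent.

Yes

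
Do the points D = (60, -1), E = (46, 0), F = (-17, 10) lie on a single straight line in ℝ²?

No

DE = (-14, 1), DF = (-77, 11).
If collinear, DF would be a scalar multiple of DE. But (-14)·(11) ≠ (1)·(-77) (difference -77), so they are not parallel; the points are not collinear.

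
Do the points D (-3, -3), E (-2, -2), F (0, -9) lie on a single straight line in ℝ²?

No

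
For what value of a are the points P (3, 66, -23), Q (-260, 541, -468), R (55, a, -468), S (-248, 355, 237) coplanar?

100

Normal to plane PQS: n = (252105, 180075, 43218); plane equation n·X = 11647251.
Requiring n·R = 11647251: (180075)a + (-6360249) = 11647251.
So a = 100.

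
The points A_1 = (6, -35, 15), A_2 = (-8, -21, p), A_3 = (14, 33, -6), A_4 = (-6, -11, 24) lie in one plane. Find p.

Coplanarity ⇔ det[A_1A_2; A_1A_3; A_1A_4] = 0.
Expanding, this is linear in p: (1008)p + (-28224) = 0.
So p = 28.

28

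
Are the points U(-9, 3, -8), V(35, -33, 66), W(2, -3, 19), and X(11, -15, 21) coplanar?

With U as base: UV = (44, -36, 74), UW = (11, -6, 27), UX = (20, -18, 29).
UW × UX = (312, 221, -78).
UV · (UW × UX) = 0.
The scalar triple product vanishes, so the four points are coplanar.

Yes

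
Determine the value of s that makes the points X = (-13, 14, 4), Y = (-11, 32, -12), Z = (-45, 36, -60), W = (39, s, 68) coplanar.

17

The points are coplanar iff XY · (XZ × XW) = 0.
Expanding, this is linear in s: (640)s + (-10880) = 0.
So s = 17.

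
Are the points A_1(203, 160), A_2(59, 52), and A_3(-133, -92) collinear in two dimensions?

Yes

A_1A_2 = (-144, -108), A_1A_3 = (-336, -252).
det[A_1A_2; A_1A_3] = (-144)(-252) − (-108)(-336) = 0.
The determinant is zero, so the points are collinear.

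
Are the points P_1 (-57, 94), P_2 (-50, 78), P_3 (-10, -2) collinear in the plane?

P_1P_2 = (7, -16), P_1P_3 = (47, -96).
Twice the signed area of △P_1P_2P_3 is (7)(-96) − (-16)(47) = 80.
The area is nonzero, so the three points are not collinear.

No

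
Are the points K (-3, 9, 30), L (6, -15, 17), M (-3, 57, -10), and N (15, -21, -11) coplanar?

Yes

With K as base: KL = (9, -24, -13), KM = (0, 48, -40), KN = (18, -30, -41).
KM × KN = (-3168, -720, -864).
KL · (KM × KN) = 0.
The scalar triple product vanishes, so the four points are coplanar.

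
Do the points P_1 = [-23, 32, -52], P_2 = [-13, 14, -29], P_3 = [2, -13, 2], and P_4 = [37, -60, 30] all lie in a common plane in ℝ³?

A normal to the plane through P_1, P_2, P_3 is n = P_1P_2 × P_1P_3 = (63, 35, 0).
The plane has equation n·P = -329. For P_4: n·P_4 = 231.
231 ≠ -329, so P_4 is off the plane.

No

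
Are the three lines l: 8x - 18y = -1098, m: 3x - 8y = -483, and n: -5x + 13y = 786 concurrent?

Intersecting l and m: solving the 2×2 system gives (x, y) = (-9, 57).
Substitute into n: (-5)(-9) + (13)(57) = 786.
This equals 786, so (-9, 57) lies on all three lines and they are concurrent.

Yes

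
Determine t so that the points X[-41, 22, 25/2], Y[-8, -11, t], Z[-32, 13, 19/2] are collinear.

Collinearity requires XY × XZ = 0; each component is linear in t.
The x-component gives (9)t + (-27/2) = 0, so t = 3/2.
The remaining components then also vanish.

3/2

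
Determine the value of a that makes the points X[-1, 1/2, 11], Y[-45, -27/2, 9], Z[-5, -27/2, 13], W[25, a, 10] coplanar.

43/2

The points are coplanar iff XY · (XZ × XW) = 0.
Expanding, this is linear in a: (96)a + (-2064) = 0.
So a = 43/2.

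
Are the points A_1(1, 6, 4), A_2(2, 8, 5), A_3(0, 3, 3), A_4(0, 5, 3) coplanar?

Yes

The four points are coplanar iff the 3×3 determinant with rows A_1A_2, A_1A_3, A_1A_4 is zero.
Rows: (1, 2, 1), (-1, -3, -1), (-1, -1, -1).
Expanding along the first row: (1)(2) − (2)(0) + (1)(-2) = 0.
Zero determinant ⇒ coplanar.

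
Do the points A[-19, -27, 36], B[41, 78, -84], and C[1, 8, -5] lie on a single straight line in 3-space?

AB = (60, 105, -120), AC = (20, 35, -41).
AB × AC = (-105, 60, 0).
The cross product is nonzero, so the points do not lie on one line.

No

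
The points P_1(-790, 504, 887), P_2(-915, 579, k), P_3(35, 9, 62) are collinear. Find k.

1012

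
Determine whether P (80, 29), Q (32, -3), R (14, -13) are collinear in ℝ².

PQ = (-48, -32), PR = (-66, -42).
det[PQ; PR] = (-48)(-42) − (-32)(-66) = -96.
The determinant is nonzero, so they are not collinear.

No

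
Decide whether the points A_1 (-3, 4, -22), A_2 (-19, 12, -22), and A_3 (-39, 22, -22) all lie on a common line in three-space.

Yes

A_1A_2 = (-16, 8, 0), A_1A_3 = (-36, 18, 0).
Each component of A_1A_3 is 9/4 times the corresponding component of A_1A_2, so A_1A_3 = 9/4·A_1A_2 and the points are collinear.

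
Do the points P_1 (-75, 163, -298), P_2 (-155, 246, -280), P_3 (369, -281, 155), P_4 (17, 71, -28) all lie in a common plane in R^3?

No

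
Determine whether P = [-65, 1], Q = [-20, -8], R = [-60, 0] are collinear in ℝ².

PQ = (45, -9), PR = (5, -1).
Twice the signed area of △PQR is (45)(-1) − (-9)(5) = 0.
The triangle is degenerate (zero area), so the points are collinear.

Yes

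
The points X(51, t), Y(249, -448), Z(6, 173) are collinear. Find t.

58

The three points are collinear iff det[XY; XZ] = 0.
This determinant is linear in t: (-243)t + (14094) = 0, so t = 58.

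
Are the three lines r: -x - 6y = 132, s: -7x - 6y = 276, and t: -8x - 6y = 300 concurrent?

Yes

Intersecting r and s: solving the 2×2 system gives (x, y) = (-24, -18).
Substitute into t: (-8)(-24) + (-6)(-18) = 300.
This equals 300, so (-24, -18) lies on all three lines and they are concurrent.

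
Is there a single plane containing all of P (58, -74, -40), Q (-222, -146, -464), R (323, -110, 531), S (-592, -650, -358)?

With P as base: PQ = (-280, -72, -424), PR = (265, -36, 571), PS = (-650, -576, -318).
PR × PS = (340344, -286880, -176040).
PQ · (PR × PS) = 0.
The scalar triple product vanishes, so the four points are coplanar.

Yes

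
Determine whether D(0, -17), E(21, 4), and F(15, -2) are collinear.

Yes

DE = (21, 21), DF = (15, 15).
det[DE; DF] = (21)(15) − (21)(15) = 0.
The determinant is zero, so the points are collinear.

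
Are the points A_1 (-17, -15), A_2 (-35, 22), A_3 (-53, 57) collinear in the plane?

No

A_1A_2 = (-18, 37), A_1A_3 = (-36, 72).
det[A_1A_2; A_1A_3] = (-18)(72) − (37)(-36) = 36.
The determinant is nonzero, so they are not collinear.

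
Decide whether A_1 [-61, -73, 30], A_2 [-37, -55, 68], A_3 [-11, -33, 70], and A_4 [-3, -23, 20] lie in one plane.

A normal to the plane through A_1, A_2, A_3 is n = A_1A_2 × A_1A_3 = (-800, 940, 60).
The plane has equation n·P = -18020. For A_4: n·A_4 = -18020.
Equal, so A_4 lies in the plane and all four are coplanar.

Yes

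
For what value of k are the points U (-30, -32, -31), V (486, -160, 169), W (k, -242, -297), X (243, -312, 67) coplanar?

Normal to plane UVX: n = (43456, 4032, -109536); plane equation n·P = 1962912.
Requiring n·W = 1962912: (43456)k + (31556448) = 1962912.
So k = -681.

-681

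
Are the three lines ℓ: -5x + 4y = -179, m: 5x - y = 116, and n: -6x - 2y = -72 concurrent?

Yes

Intersecting ℓ and m: solving the 2×2 system gives (x, y) = (19, -21).
Substitute into n: (-6)(19) + (-2)(-21) = -72.
This equals -72, so (19, -21) lies on all three lines and they are concurrent.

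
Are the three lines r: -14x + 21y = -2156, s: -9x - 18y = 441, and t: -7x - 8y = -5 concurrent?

Yes

Intersecting r and s: solving the 2×2 system gives (x, y) = (67, -58).
Substitute into t: (-7)(67) + (-8)(-58) = -5.
This equals -5, so (67, -58) lies on all three lines and they are concurrent.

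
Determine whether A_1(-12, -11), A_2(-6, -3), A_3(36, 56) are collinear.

A_1A_2 = (6, 8), A_1A_3 = (48, 67).
If collinear, A_1A_3 would be a scalar multiple of A_1A_2. But (6)·(67) ≠ (8)·(48) (difference 18), so they are not parallel; the points are not collinear.

No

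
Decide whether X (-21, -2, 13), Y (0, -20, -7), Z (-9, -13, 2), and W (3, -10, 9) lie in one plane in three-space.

No

With X as base: XY = (21, -18, -20), XZ = (12, -11, -11), XW = (24, -8, -4).
XZ × XW = (-44, -216, 168).
XY · (XZ × XW) = -396.
Since -396 ≠ 0, the four points are not coplanar.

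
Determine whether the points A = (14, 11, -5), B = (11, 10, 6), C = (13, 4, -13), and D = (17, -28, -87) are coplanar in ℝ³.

A normal to the plane through A, B, C is n = AB × AC = (85, -35, 20).
The plane has equation n·P = 705. For D: n·D = 685.
685 ≠ 705, so D is off the plane.

No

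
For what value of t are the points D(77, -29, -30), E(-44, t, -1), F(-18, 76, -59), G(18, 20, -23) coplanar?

62

Normal to plane DFG: n = (2156, 2376, 1540); plane equation n·P = 50908.
Requiring n·E = 50908: (2376)t + (-96404) = 50908.
So t = 62.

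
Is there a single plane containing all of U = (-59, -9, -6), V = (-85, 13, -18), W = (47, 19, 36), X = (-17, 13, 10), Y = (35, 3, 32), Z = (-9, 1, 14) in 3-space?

The plane through U, V, W has normal n = UV × UW = (1260, -180, -3060) and equation n·P = -54360.
Checking the remaining points: n·X = -54360, n·Y = -54360, n·Z = -54360.
All equal -54360, so all 6 points lie in one plane.

Yes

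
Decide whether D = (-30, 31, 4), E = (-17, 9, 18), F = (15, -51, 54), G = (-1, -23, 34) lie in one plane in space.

With D as base: DE = (13, -22, 14), DF = (45, -82, 50), DG = (29, -54, 30).
DF × DG = (240, 100, -52).
DE · (DF × DG) = 192.
Since 192 ≠ 0, the four points are not coplanar.

No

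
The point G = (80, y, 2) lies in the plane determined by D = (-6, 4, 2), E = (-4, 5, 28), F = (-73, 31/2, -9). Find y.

-23/2

Coplanarity requires DE · (DF × DG) = 0.
DE = (2, 1, 26), DF = (-67, 23/2, -11); the triple product is linear in y with coefficient -1720 and constant term -19780.
Setting it to zero: y = -23/2.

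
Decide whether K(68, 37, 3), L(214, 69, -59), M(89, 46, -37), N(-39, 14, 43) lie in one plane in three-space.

The four points are coplanar iff the 3×3 determinant with rows KL, KM, KN is zero.
Rows: (146, 32, -62), (21, 9, -40), (-107, -23, 40).
Expanding along the first row: (146)(-560) − (32)(-3440) + (-62)(480) = -1440.
Nonzero ⇒ not coplanar.

No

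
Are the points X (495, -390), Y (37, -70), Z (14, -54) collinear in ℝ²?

XY = (-458, 320), XZ = (-481, 336).
If collinear, XZ would be a scalar multiple of XY. But (-458)·(336) ≠ (320)·(-481) (difference 32), so they are not parallel; the points are not collinear.

No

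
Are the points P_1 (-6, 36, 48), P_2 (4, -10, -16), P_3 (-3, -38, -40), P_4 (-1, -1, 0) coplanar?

A normal to the plane through P_1, P_2, P_3 is n = P_1P_2 × P_1P_3 = (-688, 688, -602).
The plane has equation n·P = 0. For P_4: n·P_4 = 0.
Equal, so P_4 lies in the plane and all four are coplanar.

Yes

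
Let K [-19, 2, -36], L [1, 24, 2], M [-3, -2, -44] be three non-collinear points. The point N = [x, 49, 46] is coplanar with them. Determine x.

9

A normal to the plane is n = KL × KM = (-24, 768, -432).
N lies in the plane iff n · KN = 0.
This gives (-24)x + (216) = 0, so x = 9.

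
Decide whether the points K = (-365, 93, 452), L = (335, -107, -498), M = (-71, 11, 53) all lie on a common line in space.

KL = (700, -200, -950), KM = (294, -82, -399).
KL × KM = (1900, 0, 1400).
The cross product is nonzero, so the points do not lie on one line.

No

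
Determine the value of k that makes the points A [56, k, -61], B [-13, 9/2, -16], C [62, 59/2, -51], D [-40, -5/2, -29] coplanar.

Coplanarity ⇔ det[AB; AC; AD] = 0.
Expanding, this is linear in k: (-1920)k + (54720) = 0.
So k = 57/2.

57/2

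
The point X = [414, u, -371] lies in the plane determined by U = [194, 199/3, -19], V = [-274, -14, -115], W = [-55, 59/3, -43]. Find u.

485/3

The plane through U, V, W has equation −2552x + 12672y + 1837z = 310585.
Substituting X: (12672)u + (-1738055) = 310585, so u = 485/3.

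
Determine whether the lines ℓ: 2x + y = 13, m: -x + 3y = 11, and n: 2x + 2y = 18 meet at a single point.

Yes

Intersecting ℓ and m: solving the 2×2 system gives (x, y) = (4, 5).
Substitute into n: (2)(4) + (2)(5) = 18.
This equals 18, so (4, 5) lies on all three lines and they are concurrent.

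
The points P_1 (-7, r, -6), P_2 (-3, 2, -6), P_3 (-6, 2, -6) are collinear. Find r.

Collinearity requires P_1P_2 × P_1P_3 = 0; each component is linear in r.
The z-component gives (-3)r + (6) = 0, so r = 2.
The remaining components then also vanish.

2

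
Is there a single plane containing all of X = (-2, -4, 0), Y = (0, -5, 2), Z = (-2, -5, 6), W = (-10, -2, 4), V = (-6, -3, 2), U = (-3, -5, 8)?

Yes

The plane through X, Y, Z has normal n = XY × XZ = (-4, -12, -2) and equation n·P = 56.
Checking the remaining points: n·W = 56, n·V = 56, n·U = 56.
All equal 56, so all 6 points lie in one plane.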